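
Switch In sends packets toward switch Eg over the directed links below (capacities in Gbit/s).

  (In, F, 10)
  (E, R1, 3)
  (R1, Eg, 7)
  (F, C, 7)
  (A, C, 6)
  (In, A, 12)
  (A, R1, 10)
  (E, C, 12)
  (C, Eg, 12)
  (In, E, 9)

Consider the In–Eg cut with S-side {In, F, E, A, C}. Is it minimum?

Given cut capacity: 3 + 10 + 12 = 25.
Augment In→F→C→Eg: bottleneck 7, flow now 7.
Augment In→E→C→Eg: bottleneck 5, flow now 12.
Augment In→E→R1→Eg: bottleneck 3, flow now 15.
Augment In→A→R1→Eg: bottleneck 4, flow now 19.
No augmenting path remains; maximum flow = 19.
In the residual graph, reachable from In: {In, F, E, A, C, R1}.
Min-cut edges: C→Eg (12), R1→Eg (7); capacity 12 + 7 = 19.
Cut capacity 25 exceeds the max flow 19, so it is not minimum.

No — its capacity is 25, but the minimum cut has capacity 19.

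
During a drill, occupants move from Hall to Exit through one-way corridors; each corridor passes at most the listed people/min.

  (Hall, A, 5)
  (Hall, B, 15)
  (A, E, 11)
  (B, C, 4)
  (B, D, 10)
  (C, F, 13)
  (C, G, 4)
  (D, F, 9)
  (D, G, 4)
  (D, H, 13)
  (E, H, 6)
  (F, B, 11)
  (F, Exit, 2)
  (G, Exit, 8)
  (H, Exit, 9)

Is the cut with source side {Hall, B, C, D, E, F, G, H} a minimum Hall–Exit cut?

No — its capacity is 24, but the minimum cut has capacity 19.

Given cut capacity: 5 + 2 + 8 + 9 = 24.
Augment Hall→A→E→H→Exit: bottleneck 5, flow now 5.
Augment Hall→B→C→F→Exit: bottleneck 2, flow now 7.
Augment Hall→B→C→G→Exit: bottleneck 2, flow now 9.
Augment Hall→B→D→G→Exit: bottleneck 4, flow now 13.
Augment Hall→B→D→H→Exit: bottleneck 4, flow now 17.
Augment Hall→B→D→F→C→G→Exit: bottleneck 2, flow now 19. (uses reverse residual edge)
No augmenting path remains; maximum flow = 19.
In the residual graph, reachable from Hall: {Hall, B}.
Min-cut edges: Hall→A (5), B→C (4), B→D (10); capacity 5 + 4 + 10 = 19.
Cut capacity 24 exceeds the max flow 19, so it is not minimum.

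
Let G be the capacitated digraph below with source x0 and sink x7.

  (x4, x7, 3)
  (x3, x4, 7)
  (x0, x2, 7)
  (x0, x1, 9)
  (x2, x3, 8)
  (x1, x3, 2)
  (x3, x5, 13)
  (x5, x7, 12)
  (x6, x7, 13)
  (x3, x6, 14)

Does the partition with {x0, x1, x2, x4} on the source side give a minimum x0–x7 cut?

Given cut capacity: 2 + 8 + 3 = 13.
Augment x0→x1→x3→x4→x7: bottleneck 2, flow now 2.
Augment x0→x2→x3→x4→x7: bottleneck 1, flow now 3.
Augment x0→x2→x3→x5→x7: bottleneck 6, flow now 9.
No augmenting path remains; maximum flow = 9.
In the residual graph, reachable from x0: {x0, x1}.
Min-cut edges: x0→x2 (7), x1→x3 (2); capacity 7 + 2 = 9.
Cut capacity 13 exceeds the max flow 9, so it is not minimum.

No — its capacity is 13, but the minimum cut has capacity 9.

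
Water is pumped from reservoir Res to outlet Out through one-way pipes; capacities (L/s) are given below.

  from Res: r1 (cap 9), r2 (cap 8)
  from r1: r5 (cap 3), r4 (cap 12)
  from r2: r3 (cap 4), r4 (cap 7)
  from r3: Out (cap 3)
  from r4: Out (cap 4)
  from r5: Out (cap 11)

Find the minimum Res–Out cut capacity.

Augment Res→r1→r4→Out: bottleneck 4, flow now 4.
Augment Res→r1→r5→Out: bottleneck 3, flow now 7.
Augment Res→r2→r3→Out: bottleneck 3, flow now 10.
No augmenting path remains; maximum flow = 10.
By max-flow min-cut, the minimum cut capacity equals the max flow.
In the residual graph, reachable from Res: {Res, r1, r2, r3, r4}.
Min-cut edges: r1→r5 (3), r3→Out (3), r4→Out (4); capacity 3 + 3 + 4 = 10.

10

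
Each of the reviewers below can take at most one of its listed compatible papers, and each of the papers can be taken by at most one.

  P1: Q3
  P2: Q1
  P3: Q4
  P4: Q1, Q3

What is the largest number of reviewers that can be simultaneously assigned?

3

Unit-capacity flow: source→left, listed edges, right→sink; max matching = max flow.
Augmenting path P1→Q3 (+1); matched 1.
Augmenting path P2→Q1 (+1); matched 2.
Augmenting path P3→Q4 (+1); matched 3.
No augmenting path remains; maximum matching = 3.
König certificate: {P3, Q1, Q3} is a vertex cover of size 3 (every listed pair touches it), so no matching can be larger.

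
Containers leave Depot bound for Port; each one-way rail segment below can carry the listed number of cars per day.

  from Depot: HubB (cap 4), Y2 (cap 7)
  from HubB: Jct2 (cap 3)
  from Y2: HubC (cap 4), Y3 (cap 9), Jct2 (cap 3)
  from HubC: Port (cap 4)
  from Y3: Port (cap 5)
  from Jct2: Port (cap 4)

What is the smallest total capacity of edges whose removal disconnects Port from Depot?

Augment Depot→HubB→Jct2→Port: bottleneck 3, flow now 3.
Augment Depot→Y2→HubC→Port: bottleneck 4, flow now 7.
Augment Depot→Y2→Y3→Port: bottleneck 3, flow now 10.
No augmenting path remains; maximum flow = 10.
By max-flow min-cut, the minimum cut capacity equals the max flow.
In the residual graph, reachable from Depot: {Depot, HubB}.
Min-cut edges: Depot→Y2 (7), HubB→Jct2 (3); capacity 7 + 3 = 10.

10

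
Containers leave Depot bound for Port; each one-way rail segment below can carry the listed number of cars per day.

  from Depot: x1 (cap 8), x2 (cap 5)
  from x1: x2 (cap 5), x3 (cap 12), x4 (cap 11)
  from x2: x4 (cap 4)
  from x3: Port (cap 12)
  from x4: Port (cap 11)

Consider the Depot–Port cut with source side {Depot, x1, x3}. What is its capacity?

33

Edges leaving {Depot, x1, x3}: Depot→x2 (5), x1→x2 (5), x1→x4 (11), x3→Port (12).
Cut capacity = 5 + 5 + 11 + 12 = 33.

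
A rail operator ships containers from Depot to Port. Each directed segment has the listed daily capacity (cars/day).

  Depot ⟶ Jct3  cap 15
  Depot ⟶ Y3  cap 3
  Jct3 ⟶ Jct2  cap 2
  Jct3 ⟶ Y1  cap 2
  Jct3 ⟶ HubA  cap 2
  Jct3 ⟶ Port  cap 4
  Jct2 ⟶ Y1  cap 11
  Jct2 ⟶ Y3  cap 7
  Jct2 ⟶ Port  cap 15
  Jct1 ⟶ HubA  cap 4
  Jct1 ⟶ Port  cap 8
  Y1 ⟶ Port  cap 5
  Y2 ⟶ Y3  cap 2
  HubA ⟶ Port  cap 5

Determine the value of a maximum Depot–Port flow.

Augment Depot→Jct3→Port: bottleneck 4, flow now 4.
Augment Depot→Jct3→Jct2→Port: bottleneck 2, flow now 6.
Augment Depot→Jct3→Y1→Port: bottleneck 2, flow now 8.
Augment Depot→Jct3→HubA→Port: bottleneck 2, flow now 10.
No augmenting path remains; maximum flow = 10.
In the residual graph, reachable from Depot: {Depot, Jct3, Y3}.
Min-cut edges: Jct3→Jct2 (2), Jct3→Y1 (2), Jct3→HubA (2), Jct3→Port (4); capacity 2 + 2 + 2 + 4 = 10.
This cut is saturated, so no flow can exceed 10.

10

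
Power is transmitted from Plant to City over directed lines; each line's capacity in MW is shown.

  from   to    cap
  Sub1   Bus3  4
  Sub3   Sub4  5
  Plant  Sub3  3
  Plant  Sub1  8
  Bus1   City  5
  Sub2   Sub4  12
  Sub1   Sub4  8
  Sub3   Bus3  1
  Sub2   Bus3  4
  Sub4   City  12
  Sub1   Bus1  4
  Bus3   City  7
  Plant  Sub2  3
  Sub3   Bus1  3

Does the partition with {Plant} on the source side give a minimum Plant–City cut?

Yes — it is a minimum cut (capacity 14).

Given cut capacity: 3 + 8 + 3 = 14.
Augment Plant→Sub3→Bus1→City: bottleneck 3, flow now 3.
Augment Plant→Sub1→Bus1→City: bottleneck 2, flow now 5.
Augment Plant→Sub1→Bus3→City: bottleneck 4, flow now 9.
Augment Plant→Sub1→Sub4→City: bottleneck 2, flow now 11.
Augment Plant→Sub2→Bus3→City: bottleneck 3, flow now 14.
No augmenting path remains; maximum flow = 14.
Cut capacity 14 equals the max flow, so it is a minimum cut.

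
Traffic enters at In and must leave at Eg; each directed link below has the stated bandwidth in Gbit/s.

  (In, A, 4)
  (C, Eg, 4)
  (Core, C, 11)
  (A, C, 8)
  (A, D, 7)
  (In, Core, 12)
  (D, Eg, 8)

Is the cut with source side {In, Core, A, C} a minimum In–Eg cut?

Given cut capacity: 7 + 4 = 11.
Augment In→Core→C→Eg: bottleneck 4, flow now 4.
Augment In→A→D→Eg: bottleneck 4, flow now 8.
No augmenting path remains; maximum flow = 8.
In the residual graph, reachable from In: {In, Core, C}.
Min-cut edges: In→A (4), C→Eg (4); capacity 4 + 4 = 8.
Cut capacity 11 exceeds the max flow 8, so it is not minimum.

No — its capacity is 11, but the minimum cut has capacity 8.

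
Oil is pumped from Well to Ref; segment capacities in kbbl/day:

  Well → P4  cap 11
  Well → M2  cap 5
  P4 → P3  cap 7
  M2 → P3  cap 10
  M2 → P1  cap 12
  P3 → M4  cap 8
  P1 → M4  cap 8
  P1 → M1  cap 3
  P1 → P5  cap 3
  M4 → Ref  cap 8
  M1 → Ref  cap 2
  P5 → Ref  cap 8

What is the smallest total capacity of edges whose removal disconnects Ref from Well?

Augment Well→P4→P3→M4→Ref: bottleneck 7, flow now 7.
Augment Well→M2→P3→M4→Ref: bottleneck 1, flow now 8.
Augment Well→M2→P1→M1→Ref: bottleneck 2, flow now 10.
Augment Well→M2→P1→P5→Ref: bottleneck 2, flow now 12.
No augmenting path remains; maximum flow = 12.
By max-flow min-cut, the minimum cut capacity equals the max flow.
In the residual graph, reachable from Well: {Well, P4}.
Min-cut edges: Well→M2 (5), P4→P3 (7); capacity 5 + 7 = 12.

12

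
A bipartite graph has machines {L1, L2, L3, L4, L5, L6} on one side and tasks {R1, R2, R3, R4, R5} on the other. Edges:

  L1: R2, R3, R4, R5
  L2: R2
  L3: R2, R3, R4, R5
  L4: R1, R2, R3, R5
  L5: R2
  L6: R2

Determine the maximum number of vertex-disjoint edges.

4

Unit-capacity flow: source→left, listed edges, right→sink; max matching = max flow.
Augmenting path L1→R2 (+1); matched 1.
Augmenting path L3→R3 (+1); matched 2.
Augmenting path L4→R1 (+1); matched 3.
Augmenting path L2→R2→L1→R4 (+1); matched 4.
No augmenting path remains; maximum matching = 4.
König certificate: {L1, L3, L4, R2} is a vertex cover of size 4 (every listed pair touches it), so no matching can be larger.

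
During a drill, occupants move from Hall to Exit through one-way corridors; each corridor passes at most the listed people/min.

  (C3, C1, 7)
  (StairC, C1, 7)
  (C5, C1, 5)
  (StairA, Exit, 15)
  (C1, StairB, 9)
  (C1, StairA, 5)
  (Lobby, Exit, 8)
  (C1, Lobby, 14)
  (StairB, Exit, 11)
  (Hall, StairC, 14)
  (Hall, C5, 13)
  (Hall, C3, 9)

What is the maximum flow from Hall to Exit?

19

Augment Hall→C5→C1→Lobby→Exit: bottleneck 5, flow now 5.
Augment Hall→StairC→C1→Lobby→Exit: bottleneck 3, flow now 8.
Augment Hall→StairC→C1→StairB→Exit: bottleneck 4, flow now 12.
Augment Hall→C3→C1→StairB→Exit: bottleneck 5, flow now 17.
Augment Hall→C3→C1→StairA→Exit: bottleneck 2, flow now 19.
No augmenting path remains; maximum flow = 19.
In the residual graph, reachable from Hall: {Hall, C5, StairC, C3}.
Min-cut edges: C5→C1 (5), StairC→C1 (7), C3→C1 (7); capacity 5 + 7 + 7 = 19.
This cut is saturated, so no flow can exceed 19.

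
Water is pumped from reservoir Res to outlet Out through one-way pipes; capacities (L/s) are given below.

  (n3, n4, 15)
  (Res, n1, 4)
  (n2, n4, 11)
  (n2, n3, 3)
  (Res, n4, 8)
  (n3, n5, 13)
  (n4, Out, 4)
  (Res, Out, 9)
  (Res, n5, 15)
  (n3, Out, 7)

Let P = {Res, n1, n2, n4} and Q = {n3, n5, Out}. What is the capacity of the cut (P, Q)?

Edges leaving {Res, n1, n2, n4}: Res→n5 (15), Res→Out (9), n2→n3 (3), n4→Out (4).
Cut capacity = 15 + 9 + 3 + 4 = 31.

31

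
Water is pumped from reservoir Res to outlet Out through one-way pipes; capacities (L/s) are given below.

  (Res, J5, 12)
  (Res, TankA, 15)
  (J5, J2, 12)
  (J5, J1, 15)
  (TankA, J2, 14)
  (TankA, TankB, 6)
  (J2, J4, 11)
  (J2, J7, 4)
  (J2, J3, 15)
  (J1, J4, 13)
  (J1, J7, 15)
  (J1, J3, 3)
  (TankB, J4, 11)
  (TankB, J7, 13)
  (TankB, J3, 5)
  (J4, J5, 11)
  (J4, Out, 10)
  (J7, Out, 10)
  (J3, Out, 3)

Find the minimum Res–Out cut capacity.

23

Augment Res→J5→J2→J4→Out: bottleneck 10, flow now 10.
Augment Res→J5→J2→J7→Out: bottleneck 2, flow now 12.
Augment Res→TankA→J2→J7→Out: bottleneck 2, flow now 14.
Augment Res→TankA→J2→J3→Out: bottleneck 3, flow now 17.
Augment Res→TankA→TankB→J7→Out: bottleneck 6, flow now 23.
No augmenting path remains; maximum flow = 23.
By max-flow min-cut, the minimum cut capacity equals the max flow.
In the residual graph, reachable from Res: {Res, J5, TankA, J2, J1, TankB, J4, J7, J3}.
Min-cut edges: J4→Out (10), J7→Out (10), J3→Out (3); capacity 10 + 10 + 3 = 23.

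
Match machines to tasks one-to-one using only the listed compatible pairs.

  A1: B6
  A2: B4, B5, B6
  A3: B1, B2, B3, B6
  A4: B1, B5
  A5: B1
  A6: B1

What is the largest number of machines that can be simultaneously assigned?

5

Unit-capacity flow: source→left, listed edges, right→sink; max matching = max flow.
Augmenting path A1→B6 (+1); matched 1.
Augmenting path A2→B4 (+1); matched 2.
Augmenting path A3→B1 (+1); matched 3.
Augmenting path A4→B5 (+1); matched 4.
Augmenting path A5→B1→A3→B2 (+1); matched 5.
No augmenting path remains; maximum matching = 5.
König certificate: {A1, A2, A3, A4, B1} is a vertex cover of size 5 (every listed pair touches it), so no matching can be larger.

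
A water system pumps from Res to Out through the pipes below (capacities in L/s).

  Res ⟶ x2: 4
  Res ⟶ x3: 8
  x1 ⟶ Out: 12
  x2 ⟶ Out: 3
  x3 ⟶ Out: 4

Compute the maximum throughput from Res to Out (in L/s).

7

Augment Res→x2→Out: bottleneck 3, flow now 3.
Augment Res→x3→Out: bottleneck 4, flow now 7.
No augmenting path remains; maximum flow = 7.
In the residual graph, reachable from Res: {Res, x2, x3}.
Min-cut edges: x2→Out (3), x3→Out (4); capacity 3 + 4 = 7.
This cut is saturated, so no flow can exceed 7.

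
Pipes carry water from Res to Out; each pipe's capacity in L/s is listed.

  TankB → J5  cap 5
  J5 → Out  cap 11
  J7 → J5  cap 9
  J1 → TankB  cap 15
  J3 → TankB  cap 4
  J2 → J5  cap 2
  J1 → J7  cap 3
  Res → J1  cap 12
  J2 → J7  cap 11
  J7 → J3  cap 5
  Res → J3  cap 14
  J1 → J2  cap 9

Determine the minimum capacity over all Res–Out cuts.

11

Augment Res→J3→TankB→J5→Out: bottleneck 4, flow now 4.
Augment Res→J1→J7→J5→Out: bottleneck 3, flow now 7.
Augment Res→J1→J2→J5→Out: bottleneck 2, flow now 9.
Augment Res→J1→TankB→J5→Out: bottleneck 1, flow now 10.
Augment Res→J1→J2→J7→J5→Out: bottleneck 1, flow now 11.
No augmenting path remains; maximum flow = 11.
By max-flow min-cut, the minimum cut capacity equals the max flow.
In the residual graph, reachable from Res: {Res, J3, J1, J7, J2, TankB, J5}.
Min-cut edges: J5→Out (11); capacity 11 = 11.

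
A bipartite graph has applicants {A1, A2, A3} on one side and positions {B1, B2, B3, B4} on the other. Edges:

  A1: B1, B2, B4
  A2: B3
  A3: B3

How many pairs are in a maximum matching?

Unit-capacity flow: source→left, listed edges, right→sink; max matching = max flow.
Augmenting path A1→B1 (+1); matched 1.
Augmenting path A2→B3 (+1); matched 2.
No augmenting path remains; maximum matching = 2.
König certificate: {A1, B3} is a vertex cover of size 2 (every listed pair touches it), so no matching can be larger.

2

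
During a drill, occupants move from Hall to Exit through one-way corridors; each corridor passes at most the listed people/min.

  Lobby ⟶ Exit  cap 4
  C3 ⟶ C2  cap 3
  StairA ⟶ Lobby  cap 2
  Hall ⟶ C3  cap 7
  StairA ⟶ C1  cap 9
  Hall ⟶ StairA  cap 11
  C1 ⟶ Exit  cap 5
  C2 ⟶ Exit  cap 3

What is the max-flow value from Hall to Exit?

10

Augment Hall→StairA→Lobby→Exit: bottleneck 2, flow now 2.
Augment Hall→StairA→C1→Exit: bottleneck 5, flow now 7.
Augment Hall→C3→C2→Exit: bottleneck 3, flow now 10.
No augmenting path remains; maximum flow = 10.
In the residual graph, reachable from Hall: {Hall, StairA, C3, C1}.
Min-cut edges: StairA→Lobby (2), C3→C2 (3), C1→Exit (5); capacity 2 + 3 + 5 = 10.
This cut is saturated, so no flow can exceed 10.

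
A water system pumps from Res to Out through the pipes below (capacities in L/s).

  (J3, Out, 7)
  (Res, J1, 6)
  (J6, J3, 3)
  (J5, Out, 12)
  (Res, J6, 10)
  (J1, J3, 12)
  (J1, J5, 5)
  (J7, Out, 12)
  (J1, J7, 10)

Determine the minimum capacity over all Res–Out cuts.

9

Augment Res→J1→J5→Out: bottleneck 5, flow now 5.
Augment Res→J1→J3→Out: bottleneck 1, flow now 6.
Augment Res→J6→J3→Out: bottleneck 3, flow now 9.
No augmenting path remains; maximum flow = 9.
By max-flow min-cut, the minimum cut capacity equals the max flow.
In the residual graph, reachable from Res: {Res, J6}.
Min-cut edges: Res→J1 (6), J6→J3 (3); capacity 6 + 3 = 9.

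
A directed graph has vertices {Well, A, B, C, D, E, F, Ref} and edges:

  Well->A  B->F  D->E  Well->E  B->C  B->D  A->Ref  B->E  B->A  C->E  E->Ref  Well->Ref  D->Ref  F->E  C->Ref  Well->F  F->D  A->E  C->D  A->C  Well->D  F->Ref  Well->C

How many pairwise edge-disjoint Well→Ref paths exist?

Assign every edge capacity 1; by Menger, the answer equals the max flow.
Path Well→Ref (+1); total 1.
Path Well→A→Ref (+1); total 2.
Path Well→C→Ref (+1); total 3.
Path Well→D→Ref (+1); total 4.
Path Well→E→Ref (+1); total 5.
Path Well→F→Ref (+1); total 6.
No residual Well→Ref path; max flow = 6.
Certifying cut of size 6: {Well→A, Well→C, Well→D, Well→E, Well→F, Well→Ref}.

6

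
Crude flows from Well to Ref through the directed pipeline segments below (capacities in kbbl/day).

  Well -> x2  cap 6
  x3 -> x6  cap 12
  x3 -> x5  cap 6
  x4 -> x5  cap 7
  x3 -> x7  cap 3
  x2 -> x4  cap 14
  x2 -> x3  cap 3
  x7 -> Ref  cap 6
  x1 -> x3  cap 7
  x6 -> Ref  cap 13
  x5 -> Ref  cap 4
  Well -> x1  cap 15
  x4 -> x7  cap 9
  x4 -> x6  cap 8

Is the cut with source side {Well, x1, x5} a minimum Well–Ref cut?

Given cut capacity: 6 + 7 + 4 = 17.
Augment Well→x1→x3→x5→Ref: bottleneck 4, flow now 4.
Augment Well→x1→x3→x6→Ref: bottleneck 3, flow now 7.
Augment Well→x2→x3→x6→Ref: bottleneck 3, flow now 10.
Augment Well→x2→x4→x6→Ref: bottleneck 3, flow now 13.
No augmenting path remains; maximum flow = 13.
In the residual graph, reachable from Well: {Well, x1}.
Min-cut edges: Well→x2 (6), x1→x3 (7); capacity 6 + 7 = 13.
Cut capacity 17 exceeds the max flow 13, so it is not minimum.

No — its capacity is 17, but the minimum cut has capacity 13.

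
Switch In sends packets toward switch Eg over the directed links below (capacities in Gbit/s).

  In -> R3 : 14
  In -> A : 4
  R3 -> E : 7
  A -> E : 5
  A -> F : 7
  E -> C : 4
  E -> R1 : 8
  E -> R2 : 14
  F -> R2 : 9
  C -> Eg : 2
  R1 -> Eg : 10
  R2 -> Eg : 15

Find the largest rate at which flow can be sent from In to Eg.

11

Augment In→R3→E→C→Eg: bottleneck 2, flow now 2.
Augment In→R3→E→R1→Eg: bottleneck 5, flow now 7.
Augment In→A→E→R1→Eg: bottleneck 3, flow now 10.
Augment In→A→E→R2→Eg: bottleneck 1, flow now 11.
No augmenting path remains; maximum flow = 11.
In the residual graph, reachable from In: {In, R3}.
Min-cut edges: In→A (4), R3→E (7); capacity 4 + 7 = 11.
This cut is saturated, so no flow can exceed 11.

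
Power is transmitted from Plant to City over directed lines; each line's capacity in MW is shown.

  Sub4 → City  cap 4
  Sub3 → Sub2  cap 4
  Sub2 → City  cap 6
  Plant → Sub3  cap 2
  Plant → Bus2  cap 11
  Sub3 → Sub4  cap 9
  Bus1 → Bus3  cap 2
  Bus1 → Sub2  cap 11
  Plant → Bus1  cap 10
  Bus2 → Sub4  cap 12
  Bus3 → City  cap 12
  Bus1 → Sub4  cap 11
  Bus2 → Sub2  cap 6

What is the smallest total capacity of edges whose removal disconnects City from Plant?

12

Augment Plant→Bus1→Sub2→City: bottleneck 6, flow now 6.
Augment Plant→Bus1→Sub4→City: bottleneck 4, flow now 10.
Augment Plant→Bus2→Sub2→Bus1→Bus3→City: bottleneck 2, flow now 12. (uses reverse residual edge)
No augmenting path remains; maximum flow = 12.
By max-flow min-cut, the minimum cut capacity equals the max flow.
In the residual graph, reachable from Plant: {Plant, Bus1, Bus2, Sub3, Sub2, Sub4}.
Min-cut edges: Bus1→Bus3 (2), Sub2→City (6), Sub4→City (4); capacity 2 + 6 + 4 = 12.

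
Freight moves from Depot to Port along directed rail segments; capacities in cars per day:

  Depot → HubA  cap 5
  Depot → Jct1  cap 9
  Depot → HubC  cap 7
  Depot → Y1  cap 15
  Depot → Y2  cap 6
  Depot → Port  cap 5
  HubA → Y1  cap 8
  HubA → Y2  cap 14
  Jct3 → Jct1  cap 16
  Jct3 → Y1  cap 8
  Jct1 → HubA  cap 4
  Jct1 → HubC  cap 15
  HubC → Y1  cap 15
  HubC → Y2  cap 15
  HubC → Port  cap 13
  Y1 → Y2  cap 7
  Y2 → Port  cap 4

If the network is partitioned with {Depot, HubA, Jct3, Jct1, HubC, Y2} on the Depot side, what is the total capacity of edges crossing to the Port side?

68

Edges leaving {Depot, HubA, Jct3, Jct1, HubC, Y2}: Depot→Y1 (15), Depot→Port (5), HubA→Y1 (8), Jct3→Y1 (8), HubC→Y1 (15), HubC→Port (13), Y2→Port (4).
Cut capacity = 15 + 5 + 8 + 8 + 15 + 13 + 4 = 68.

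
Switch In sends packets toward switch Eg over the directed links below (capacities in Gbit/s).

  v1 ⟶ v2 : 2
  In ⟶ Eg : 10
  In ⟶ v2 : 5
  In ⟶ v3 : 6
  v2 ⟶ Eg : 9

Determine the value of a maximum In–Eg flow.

15

Augment In→Eg: bottleneck 10, flow now 10.
Augment In→v2→Eg: bottleneck 5, flow now 15.
No augmenting path remains; maximum flow = 15.
In the residual graph, reachable from In: {In, v3}.
Min-cut edges: In→v2 (5), In→Eg (10); capacity 5 + 10 = 15.
This cut is saturated, so no flow can exceed 15.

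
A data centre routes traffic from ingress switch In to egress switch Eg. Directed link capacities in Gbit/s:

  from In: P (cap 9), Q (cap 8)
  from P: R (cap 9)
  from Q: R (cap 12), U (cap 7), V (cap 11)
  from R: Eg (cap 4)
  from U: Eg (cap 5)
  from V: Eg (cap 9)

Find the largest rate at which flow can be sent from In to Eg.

Augment In→P→R→Eg: bottleneck 4, flow now 4.
Augment In→Q→U→Eg: bottleneck 5, flow now 9.
Augment In→Q→V→Eg: bottleneck 3, flow now 12.
No augmenting path remains; maximum flow = 12.
In the residual graph, reachable from In: {In, P, R}.
Min-cut edges: In→Q (8), R→Eg (4); capacity 8 + 4 = 12.
This cut is saturated, so no flow can exceed 12.

12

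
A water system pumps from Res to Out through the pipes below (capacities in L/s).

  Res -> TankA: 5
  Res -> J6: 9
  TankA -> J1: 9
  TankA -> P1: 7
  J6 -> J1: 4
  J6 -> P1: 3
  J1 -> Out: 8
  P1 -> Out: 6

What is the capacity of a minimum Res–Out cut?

Augment Res→TankA→J1→Out: bottleneck 5, flow now 5.
Augment Res→J6→J1→Out: bottleneck 3, flow now 8.
Augment Res→J6→P1→Out: bottleneck 3, flow now 11.
Augment Res→J6→J1→TankA→P1→Out: bottleneck 1, flow now 12. (uses reverse residual edge)
No augmenting path remains; maximum flow = 12.
By max-flow min-cut, the minimum cut capacity equals the max flow.
In the residual graph, reachable from Res: {Res, J6}.
Min-cut edges: Res→TankA (5), J6→J1 (4), J6→P1 (3); capacity 5 + 4 + 3 = 12.

12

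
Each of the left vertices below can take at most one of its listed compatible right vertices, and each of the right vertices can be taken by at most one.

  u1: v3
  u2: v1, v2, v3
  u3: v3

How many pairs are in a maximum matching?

2

Unit-capacity flow: source→left, listed edges, right→sink; max matching = max flow.
Augmenting path u1→v3 (+1); matched 1.
Augmenting path u2→v1 (+1); matched 2.
No augmenting path remains; maximum matching = 2.
König certificate: {u2, v3} is a vertex cover of size 2 (every listed pair touches it), so no matching can be larger.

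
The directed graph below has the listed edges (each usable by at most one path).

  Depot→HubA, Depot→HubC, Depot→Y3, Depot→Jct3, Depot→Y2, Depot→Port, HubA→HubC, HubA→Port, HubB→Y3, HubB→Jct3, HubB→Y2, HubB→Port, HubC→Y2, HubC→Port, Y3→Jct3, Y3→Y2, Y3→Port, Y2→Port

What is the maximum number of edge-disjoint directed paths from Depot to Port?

Assign every edge capacity 1; by Menger, the answer equals the max flow.
Path Depot→Port (+1); total 1.
Path Depot→HubA→Port (+1); total 2.
Path Depot→HubC→Port (+1); total 3.
Path Depot→Y3→Port (+1); total 4.
Path Depot→Y2→Port (+1); total 5.
No residual Depot→Port path; max flow = 5.
Certifying cut of size 5: {Depot→HubA, Depot→HubC, Depot→Port, Depot→Y2, Depot→Y3}.

5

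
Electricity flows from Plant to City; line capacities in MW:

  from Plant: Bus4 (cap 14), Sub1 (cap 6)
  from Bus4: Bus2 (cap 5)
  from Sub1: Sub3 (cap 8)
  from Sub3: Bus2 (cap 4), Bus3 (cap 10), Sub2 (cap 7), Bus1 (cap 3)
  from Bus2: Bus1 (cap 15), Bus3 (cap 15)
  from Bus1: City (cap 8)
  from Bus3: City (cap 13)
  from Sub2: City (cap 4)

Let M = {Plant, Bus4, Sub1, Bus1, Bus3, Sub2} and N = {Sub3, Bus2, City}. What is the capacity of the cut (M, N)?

Edges leaving {Plant, Bus4, Sub1, Bus1, Bus3, Sub2}: Bus4→Bus2 (5), Sub1→Sub3 (8), Bus1→City (8), Bus3→City (13), Sub2→City (4).
Cut capacity = 5 + 8 + 8 + 13 + 4 = 38.

38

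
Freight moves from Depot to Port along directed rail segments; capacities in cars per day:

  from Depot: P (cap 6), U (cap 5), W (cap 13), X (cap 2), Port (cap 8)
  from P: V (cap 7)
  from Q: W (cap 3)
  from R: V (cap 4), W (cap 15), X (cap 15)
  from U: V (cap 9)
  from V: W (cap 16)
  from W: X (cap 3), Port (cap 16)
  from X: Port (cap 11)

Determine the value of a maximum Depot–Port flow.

Augment Depot→Port: bottleneck 8, flow now 8.
Augment Depot→W→Port: bottleneck 13, flow now 21.
Augment Depot→X→Port: bottleneck 2, flow now 23.
Augment Depot→P→V→W→Port: bottleneck 3, flow now 26.
Augment Depot→P→V→W→X→Port: bottleneck 3, flow now 29.
No augmenting path remains; maximum flow = 29.
In the residual graph, reachable from Depot: {Depot, P, U, V, W}.
Min-cut edges: Depot→X (2), Depot→Port (8), W→X (3), W→Port (16); capacity 2 + 8 + 3 + 16 = 29.
This cut is saturated, so no flow can exceed 29.

29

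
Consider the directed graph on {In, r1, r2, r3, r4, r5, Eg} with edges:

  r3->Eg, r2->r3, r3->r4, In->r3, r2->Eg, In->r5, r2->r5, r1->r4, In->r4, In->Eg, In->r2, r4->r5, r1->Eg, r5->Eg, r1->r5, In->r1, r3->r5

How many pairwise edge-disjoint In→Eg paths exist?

5

Assign every edge capacity 1; by Menger, the answer equals the max flow.
Path In→Eg (+1); total 1.
Path In→r1→Eg (+1); total 2.
Path In→r2→Eg (+1); total 3.
Path In→r3→Eg (+1); total 4.
Path In→r5→Eg (+1); total 5.
No residual In→Eg path; max flow = 5.
Certifying cut of size 5: {In→Eg, In→r1, In→r2, In→r3, r5→Eg}.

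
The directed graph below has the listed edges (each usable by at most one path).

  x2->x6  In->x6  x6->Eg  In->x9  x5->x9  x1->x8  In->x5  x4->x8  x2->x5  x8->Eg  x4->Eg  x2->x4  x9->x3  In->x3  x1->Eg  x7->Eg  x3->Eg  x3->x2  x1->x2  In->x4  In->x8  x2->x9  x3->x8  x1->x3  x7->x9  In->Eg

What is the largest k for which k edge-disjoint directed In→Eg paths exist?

Assign every edge capacity 1; by Menger, the answer equals the max flow.
Path In→Eg (+1); total 1.
Path In→x3→Eg (+1); total 2.
Path In→x4→Eg (+1); total 3.
Path In→x6→Eg (+1); total 4.
Path In→x8→Eg (+1); total 5.
No residual In→Eg path; max flow = 5.
Certifying cut of size 5: {In→Eg, x3→Eg, x4→Eg, x6→Eg, x8→Eg}.

5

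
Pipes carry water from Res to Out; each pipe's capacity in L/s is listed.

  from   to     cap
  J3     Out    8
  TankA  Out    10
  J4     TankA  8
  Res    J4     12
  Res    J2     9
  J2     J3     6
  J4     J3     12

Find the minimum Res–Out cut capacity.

16

Augment Res→J4→TankA→Out: bottleneck 8, flow now 8.
Augment Res→J4→J3→Out: bottleneck 4, flow now 12.
Augment Res→J2→J3→Out: bottleneck 4, flow now 16.
No augmenting path remains; maximum flow = 16.
By max-flow min-cut, the minimum cut capacity equals the max flow.
In the residual graph, reachable from Res: {Res, J4, J2, J3}.
Min-cut edges: J4→TankA (8), J3→Out (8); capacity 8 + 8 = 16.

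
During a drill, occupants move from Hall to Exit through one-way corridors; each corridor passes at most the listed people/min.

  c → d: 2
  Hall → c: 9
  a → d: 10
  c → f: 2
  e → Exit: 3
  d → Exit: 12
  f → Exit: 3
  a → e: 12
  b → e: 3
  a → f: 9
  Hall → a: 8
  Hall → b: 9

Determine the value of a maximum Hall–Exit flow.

Augment Hall→a→d→Exit: bottleneck 8, flow now 8.
Augment Hall→b→e→Exit: bottleneck 3, flow now 11.
Augment Hall→c→d→Exit: bottleneck 2, flow now 13.
Augment Hall→c→f→Exit: bottleneck 2, flow now 15.
No augmenting path remains; maximum flow = 15.
In the residual graph, reachable from Hall: {Hall, b, c}.
Min-cut edges: Hall→a (8), b→e (3), c→d (2), c→f (2); capacity 8 + 3 + 2 + 2 = 15.
This cut is saturated, so no flow can exceed 15.

15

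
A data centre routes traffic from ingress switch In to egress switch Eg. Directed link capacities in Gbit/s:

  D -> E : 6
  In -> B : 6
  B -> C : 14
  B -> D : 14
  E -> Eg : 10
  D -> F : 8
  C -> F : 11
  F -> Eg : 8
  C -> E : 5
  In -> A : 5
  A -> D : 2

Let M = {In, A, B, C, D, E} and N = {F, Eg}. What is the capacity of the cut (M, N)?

Edges leaving {In, A, B, C, D, E}: C→F (11), D→F (8), E→Eg (10).
Cut capacity = 11 + 8 + 10 = 29.

29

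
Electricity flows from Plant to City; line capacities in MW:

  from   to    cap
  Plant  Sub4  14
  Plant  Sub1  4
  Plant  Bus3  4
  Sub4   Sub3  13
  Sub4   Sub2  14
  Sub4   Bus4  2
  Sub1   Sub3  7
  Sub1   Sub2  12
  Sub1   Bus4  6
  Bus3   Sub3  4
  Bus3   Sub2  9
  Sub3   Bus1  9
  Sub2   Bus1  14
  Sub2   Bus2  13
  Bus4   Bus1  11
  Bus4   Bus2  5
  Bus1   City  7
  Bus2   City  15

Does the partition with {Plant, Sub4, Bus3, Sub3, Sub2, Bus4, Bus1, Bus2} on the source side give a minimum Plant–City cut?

Given cut capacity: 4 + 7 + 15 = 26.
Augment Plant→Sub4→Sub3→Bus1→City: bottleneck 7, flow now 7.
Augment Plant→Sub4→Sub2→Bus2→City: bottleneck 7, flow now 14.
Augment Plant→Sub1→Sub2→Bus2→City: bottleneck 4, flow now 18.
Augment Plant→Bus3→Sub2→Bus2→City: bottleneck 2, flow now 20.
Augment Plant→Bus3→Sub3→Sub4→Bus4→Bus2→City: bottleneck 2, flow now 22. (uses reverse residual edge)
No augmenting path remains; maximum flow = 22.
In the residual graph, reachable from Plant: {Plant}.
Min-cut edges: Plant→Sub4 (14), Plant→Sub1 (4), Plant→Bus3 (4); capacity 14 + 4 + 4 = 22.
Cut capacity 26 exceeds the max flow 22, so it is not minimum.

No — its capacity is 26, but the minimum cut has capacity 22.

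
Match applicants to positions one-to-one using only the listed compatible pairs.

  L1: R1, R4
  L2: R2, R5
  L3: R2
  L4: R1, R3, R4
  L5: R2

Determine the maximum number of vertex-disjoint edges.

Unit-capacity flow: source→left, listed edges, right→sink; max matching = max flow.
Augmenting path L1→R1 (+1); matched 1.
Augmenting path L2→R2 (+1); matched 2.
Augmenting path L4→R3 (+1); matched 3.
Augmenting path L3→R2→L2→R5 (+1); matched 4.
No augmenting path remains; maximum matching = 4.
König certificate: {L1, L2, L4, R2} is a vertex cover of size 4 (every listed pair touches it), so no matching can be larger.

4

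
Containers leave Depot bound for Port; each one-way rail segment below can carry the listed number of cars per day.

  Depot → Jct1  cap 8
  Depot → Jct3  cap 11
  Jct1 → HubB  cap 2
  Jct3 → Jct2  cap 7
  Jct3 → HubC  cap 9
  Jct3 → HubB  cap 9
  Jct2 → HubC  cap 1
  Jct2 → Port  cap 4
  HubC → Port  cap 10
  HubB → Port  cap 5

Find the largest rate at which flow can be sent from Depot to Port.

13

Augment Depot→Jct1→HubB→Port: bottleneck 2, flow now 2.
Augment Depot→Jct3→Jct2→Port: bottleneck 4, flow now 6.
Augment Depot→Jct3→HubC→Port: bottleneck 7, flow now 13.
No augmenting path remains; maximum flow = 13.
In the residual graph, reachable from Depot: {Depot, Jct1}.
Min-cut edges: Depot→Jct3 (11), Jct1→HubB (2); capacity 11 + 2 = 13.
This cut is saturated, so no flow can exceed 13.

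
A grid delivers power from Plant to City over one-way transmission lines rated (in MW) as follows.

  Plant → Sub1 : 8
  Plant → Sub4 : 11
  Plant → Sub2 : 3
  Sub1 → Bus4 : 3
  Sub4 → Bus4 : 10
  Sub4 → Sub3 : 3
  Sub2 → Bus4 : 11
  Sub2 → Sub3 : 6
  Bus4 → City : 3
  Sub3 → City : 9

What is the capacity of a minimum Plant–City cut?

Augment Plant→Sub1→Bus4→City: bottleneck 3, flow now 3.
Augment Plant→Sub4→Sub3→City: bottleneck 3, flow now 6.
Augment Plant→Sub2→Sub3→City: bottleneck 3, flow now 9.
No augmenting path remains; maximum flow = 9.
By max-flow min-cut, the minimum cut capacity equals the max flow.
In the residual graph, reachable from Plant: {Plant, Sub1, Sub4, Bus4}.
Min-cut edges: Plant→Sub2 (3), Sub4→Sub3 (3), Bus4→City (3); capacity 3 + 3 + 3 = 9.

9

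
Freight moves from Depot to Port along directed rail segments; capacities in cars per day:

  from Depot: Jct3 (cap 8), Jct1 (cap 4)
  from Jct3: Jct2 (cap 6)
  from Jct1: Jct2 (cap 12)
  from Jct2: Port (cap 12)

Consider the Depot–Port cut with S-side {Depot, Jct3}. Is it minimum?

Yes — it is a minimum cut (capacity 10).

Given cut capacity: 4 + 6 = 10.
Augment Depot→Jct3→Jct2→Port: bottleneck 6, flow now 6.
Augment Depot→Jct1→Jct2→Port: bottleneck 4, flow now 10.
No augmenting path remains; maximum flow = 10.
Cut capacity 10 equals the max flow, so it is a minimum cut.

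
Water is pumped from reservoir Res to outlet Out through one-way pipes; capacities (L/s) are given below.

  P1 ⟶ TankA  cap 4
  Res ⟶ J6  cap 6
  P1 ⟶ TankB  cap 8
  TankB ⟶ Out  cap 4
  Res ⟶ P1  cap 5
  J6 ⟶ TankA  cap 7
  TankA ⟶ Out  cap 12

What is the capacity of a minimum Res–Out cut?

Augment Res→J6→TankA→Out: bottleneck 6, flow now 6.
Augment Res→P1→TankB→Out: bottleneck 4, flow now 10.
Augment Res→P1→TankA→Out: bottleneck 1, flow now 11.
No augmenting path remains; maximum flow = 11.
By max-flow min-cut, the minimum cut capacity equals the max flow.
In the residual graph, reachable from Res: {Res}.
Min-cut edges: Res→J6 (6), Res→P1 (5); capacity 6 + 5 = 11.

11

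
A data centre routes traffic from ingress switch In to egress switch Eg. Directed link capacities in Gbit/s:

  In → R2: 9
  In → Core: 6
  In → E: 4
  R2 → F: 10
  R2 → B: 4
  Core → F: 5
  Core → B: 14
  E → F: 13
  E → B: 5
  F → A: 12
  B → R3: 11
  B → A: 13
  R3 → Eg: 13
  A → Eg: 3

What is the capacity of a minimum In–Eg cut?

Augment In→R2→F→A→Eg: bottleneck 3, flow now 3.
Augment In→R2→B→R3→Eg: bottleneck 4, flow now 7.
Augment In→Core→B→R3→Eg: bottleneck 6, flow now 13.
Augment In→E→B→R3→Eg: bottleneck 1, flow now 14.
No augmenting path remains; maximum flow = 14.
By max-flow min-cut, the minimum cut capacity equals the max flow.
In the residual graph, reachable from In: {In, R2, Core, E, F, B, A}.
Min-cut edges: B→R3 (11), A→Eg (3); capacity 11 + 3 = 14.

14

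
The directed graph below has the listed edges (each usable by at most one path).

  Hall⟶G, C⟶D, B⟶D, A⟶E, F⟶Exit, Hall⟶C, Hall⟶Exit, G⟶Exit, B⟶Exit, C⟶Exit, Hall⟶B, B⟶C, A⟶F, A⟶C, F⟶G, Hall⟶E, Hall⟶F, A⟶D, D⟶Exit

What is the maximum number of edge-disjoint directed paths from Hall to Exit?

Assign every edge capacity 1; by Menger, the answer equals the max flow.
Path Hall→Exit (+1); total 1.
Path Hall→B→Exit (+1); total 2.
Path Hall→C→Exit (+1); total 3.
Path Hall→F→Exit (+1); total 4.
Path Hall→G→Exit (+1); total 5.
No residual Hall→Exit path; max flow = 5.
Certifying cut of size 5: {Hall→B, Hall→C, Hall→Exit, Hall→F, Hall→G}.

5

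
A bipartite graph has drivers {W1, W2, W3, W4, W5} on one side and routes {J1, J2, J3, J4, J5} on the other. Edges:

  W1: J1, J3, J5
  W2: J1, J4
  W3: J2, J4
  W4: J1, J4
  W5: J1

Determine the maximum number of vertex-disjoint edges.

Unit-capacity flow: source→left, listed edges, right→sink; max matching = max flow.
Augmenting path W1→J1 (+1); matched 1.
Augmenting path W2→J4 (+1); matched 2.
Augmenting path W3→J2 (+1); matched 3.
Augmenting path W4→J1→W1→J3 (+1); matched 4.
No augmenting path remains; maximum matching = 4.
König certificate: {W1, W3, J1, J4} is a vertex cover of size 4 (every listed pair touches it), so no matching can be larger.

4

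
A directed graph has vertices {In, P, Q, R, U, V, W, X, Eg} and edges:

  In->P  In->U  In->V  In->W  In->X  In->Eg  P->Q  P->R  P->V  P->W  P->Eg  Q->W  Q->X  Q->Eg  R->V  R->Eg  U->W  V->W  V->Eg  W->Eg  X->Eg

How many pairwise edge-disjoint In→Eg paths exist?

5

Assign every edge capacity 1; by Menger, the answer equals the max flow.
Path In→Eg (+1); total 1.
Path In→P→Eg (+1); total 2.
Path In→V→Eg (+1); total 3.
Path In→W→Eg (+1); total 4.
Path In→X→Eg (+1); total 5.
No residual In→Eg path; max flow = 5.
Certifying cut of size 5: {In→Eg, In→P, In→V, In→X, W→Eg}.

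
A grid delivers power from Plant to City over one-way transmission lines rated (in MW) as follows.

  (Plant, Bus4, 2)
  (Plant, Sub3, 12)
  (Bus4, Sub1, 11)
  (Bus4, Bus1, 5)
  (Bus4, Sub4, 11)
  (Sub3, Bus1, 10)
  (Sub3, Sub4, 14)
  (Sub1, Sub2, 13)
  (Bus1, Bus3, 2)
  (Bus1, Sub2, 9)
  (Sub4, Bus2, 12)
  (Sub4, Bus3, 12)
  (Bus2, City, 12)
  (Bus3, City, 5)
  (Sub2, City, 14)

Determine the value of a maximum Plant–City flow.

Augment Plant→Bus4→Sub1→Sub2→City: bottleneck 2, flow now 2.
Augment Plant→Sub3→Bus1→Bus3→City: bottleneck 2, flow now 4.
Augment Plant→Sub3→Bus1→Sub2→City: bottleneck 8, flow now 12.
Augment Plant→Sub3→Sub4→Bus2→City: bottleneck 2, flow now 14.
No augmenting path remains; maximum flow = 14.
In the residual graph, reachable from Plant: {Plant}.
Min-cut edges: Plant→Bus4 (2), Plant→Sub3 (12); capacity 2 + 12 = 14.
This cut is saturated, so no flow can exceed 14.

14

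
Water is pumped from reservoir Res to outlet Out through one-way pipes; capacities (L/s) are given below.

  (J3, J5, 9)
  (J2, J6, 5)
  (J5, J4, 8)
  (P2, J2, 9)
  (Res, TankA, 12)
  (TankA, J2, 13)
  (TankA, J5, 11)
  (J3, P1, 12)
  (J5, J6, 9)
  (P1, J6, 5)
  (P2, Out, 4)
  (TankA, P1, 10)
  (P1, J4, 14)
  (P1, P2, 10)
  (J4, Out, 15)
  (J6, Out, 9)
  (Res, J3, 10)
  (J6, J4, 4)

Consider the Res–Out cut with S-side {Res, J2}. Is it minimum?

No — its capacity is 27, but the minimum cut has capacity 22.

Given cut capacity: 10 + 12 + 5 = 27.
Augment Res→J3→J5→J4→Out: bottleneck 8, flow now 8.
Augment Res→J3→J5→J6→Out: bottleneck 1, flow now 9.
Augment Res→J3→P1→J4→Out: bottleneck 1, flow now 10.
Augment Res→TankA→J5→J6→Out: bottleneck 8, flow now 18.
Augment Res→TankA→P1→J4→Out: bottleneck 4, flow now 22.
No augmenting path remains; maximum flow = 22.
In the residual graph, reachable from Res: {Res}.
Min-cut edges: Res→J3 (10), Res→TankA (12); capacity 10 + 12 = 22.
Cut capacity 27 exceeds the max flow 22, so it is not minimum.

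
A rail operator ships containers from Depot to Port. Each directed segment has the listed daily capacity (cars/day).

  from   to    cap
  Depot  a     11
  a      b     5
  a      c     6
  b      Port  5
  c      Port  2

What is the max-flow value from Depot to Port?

Augment Depot→a→b→Port: bottleneck 5, flow now 5.
Augment Depot→a→c→Port: bottleneck 2, flow now 7.
No augmenting path remains; maximum flow = 7.
In the residual graph, reachable from Depot: {Depot, a, c}.
Min-cut edges: a→b (5), c→Port (2); capacity 5 + 2 = 7.
This cut is saturated, so no flow can exceed 7.

7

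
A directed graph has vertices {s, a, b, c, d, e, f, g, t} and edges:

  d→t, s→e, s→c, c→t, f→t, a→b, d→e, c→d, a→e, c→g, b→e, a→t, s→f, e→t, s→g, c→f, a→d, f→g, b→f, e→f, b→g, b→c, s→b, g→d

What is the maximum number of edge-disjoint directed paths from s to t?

Assign every edge capacity 1; by Menger, the answer equals the max flow.
Path s→c→t (+1); total 1.
Path s→e→t (+1); total 2.
Path s→f→t (+1); total 3.
Path s→g→d→t (+1); total 4.
No residual s→t path; max flow = 4.
Certifying cut of size 4: {c→t, d→t, e→t, f→t}.

4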